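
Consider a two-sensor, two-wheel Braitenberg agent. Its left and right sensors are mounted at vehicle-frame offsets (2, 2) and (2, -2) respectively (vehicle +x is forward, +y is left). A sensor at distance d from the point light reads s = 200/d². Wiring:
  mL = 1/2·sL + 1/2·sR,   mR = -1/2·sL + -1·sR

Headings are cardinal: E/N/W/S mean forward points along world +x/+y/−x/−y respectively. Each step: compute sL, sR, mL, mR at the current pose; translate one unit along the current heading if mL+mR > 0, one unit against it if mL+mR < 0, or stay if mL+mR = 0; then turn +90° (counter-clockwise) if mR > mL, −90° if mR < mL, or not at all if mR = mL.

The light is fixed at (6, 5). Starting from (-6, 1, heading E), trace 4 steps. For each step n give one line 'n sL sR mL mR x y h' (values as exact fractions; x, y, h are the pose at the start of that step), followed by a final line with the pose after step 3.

0 25/13 25/17 375/221 -1075/442 -6 1 E
1 200/157 200/261 41800/40977 -57500/40977 -7 1 S
2 4/5 100/113 476/565 -726/565 -7 2 W
3 200/197 200/101 29800/19897 -49500/19897 -6 2 N
final -6 1 E

n=0: pose=(-6,1,E); sL=25/13, sR=25/17; mL=375/221, mR=-1075/442; mL+mR=-25/34 → advance -1; mR−mL=-1825/442 → turn -1·90°
n=1: pose=(-7,1,S); sL=200/157, sR=200/261; mL=41800/40977, mR=-57500/40977; mL+mR=-100/261 → advance -1; mR−mL=-33100/13659 → turn -1·90°
n=2: pose=(-7,2,W); sL=4/5, sR=100/113; mL=476/565, mR=-726/565; mL+mR=-50/113 → advance -1; mR−mL=-1202/565 → turn -1·90°
n=3: pose=(-6,2,N); sL=200/197, sR=200/101; mL=29800/19897, mR=-49500/19897; mL+mR=-100/101 → advance -1; mR−mL=-79300/19897 → turn -1·90°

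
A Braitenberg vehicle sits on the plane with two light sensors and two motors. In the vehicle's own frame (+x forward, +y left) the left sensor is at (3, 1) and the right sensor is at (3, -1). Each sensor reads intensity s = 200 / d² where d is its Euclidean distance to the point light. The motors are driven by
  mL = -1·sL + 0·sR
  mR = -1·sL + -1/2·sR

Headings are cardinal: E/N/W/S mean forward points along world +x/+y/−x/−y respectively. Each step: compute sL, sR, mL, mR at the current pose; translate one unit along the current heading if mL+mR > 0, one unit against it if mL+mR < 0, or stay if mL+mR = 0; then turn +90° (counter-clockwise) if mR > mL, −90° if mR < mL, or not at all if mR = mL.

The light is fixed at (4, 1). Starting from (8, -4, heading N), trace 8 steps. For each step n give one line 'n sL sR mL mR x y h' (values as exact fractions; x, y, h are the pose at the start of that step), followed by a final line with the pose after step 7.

0 200/13 200/29 -200/13 -7100/377 8 -4 N
1 100/37 100/49 -100/37 -6750/1813 8 -5 E
2 200/97 40/17 -200/97 -5340/1649 7 -5 S
3 50/9 25/2 -50/9 -425/36 7 -4 W
4 200/13 200/29 -200/13 -7100/377 8 -4 N
5 100/37 100/49 -100/37 -6750/1813 8 -5 E
6 200/97 40/17 -200/97 -5340/1649 7 -5 S
7 50/9 25/2 -50/9 -425/36 7 -4 W
final 8 -4 N

n=0: pose=(8,-4,N); sL=200/13, sR=200/29; mL=-200/13, mR=-7100/377; mL+mR=-12900/377 → advance -1; mR−mL=-100/29 → turn -1·90°
n=1: pose=(8,-5,E); sL=100/37, sR=100/49; mL=-100/37, mR=-6750/1813; mL+mR=-11650/1813 → advance -1; mR−mL=-50/49 → turn -1·90°
n=2: pose=(7,-5,S); sL=200/97, sR=40/17; mL=-200/97, mR=-5340/1649; mL+mR=-8740/1649 → advance -1; mR−mL=-20/17 → turn -1·90°
n=3: pose=(7,-4,W); sL=50/9, sR=25/2; mL=-50/9, mR=-425/36; mL+mR=-625/36 → advance -1; mR−mL=-25/4 → turn -1·90°
n=4: pose=(8,-4,N); sL=200/13, sR=200/29; mL=-200/13, mR=-7100/377; mL+mR=-12900/377 → advance -1; mR−mL=-100/29 → turn -1·90°
n=5: pose=(8,-5,E); sL=100/37, sR=100/49; mL=-100/37, mR=-6750/1813; mL+mR=-11650/1813 → advance -1; mR−mL=-50/49 → turn -1·90°
n=6: pose=(7,-5,S); sL=200/97, sR=40/17; mL=-200/97, mR=-5340/1649; mL+mR=-8740/1649 → advance -1; mR−mL=-20/17 → turn -1·90°
n=7: pose=(7,-4,W); sL=50/9, sR=25/2; mL=-50/9, mR=-425/36; mL+mR=-625/36 → advance -1; mR−mL=-25/4 → turn -1·90°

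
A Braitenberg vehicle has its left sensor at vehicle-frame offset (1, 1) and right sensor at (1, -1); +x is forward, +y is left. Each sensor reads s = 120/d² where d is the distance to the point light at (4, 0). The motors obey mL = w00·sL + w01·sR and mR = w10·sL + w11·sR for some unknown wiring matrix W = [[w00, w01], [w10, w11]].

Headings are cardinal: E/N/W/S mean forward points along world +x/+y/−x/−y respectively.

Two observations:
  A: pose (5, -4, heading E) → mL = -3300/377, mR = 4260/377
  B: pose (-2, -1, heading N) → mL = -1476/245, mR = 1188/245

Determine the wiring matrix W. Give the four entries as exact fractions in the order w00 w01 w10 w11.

obs A: pose=(5,-4,E) → sL=120/13, sR=120/29, mL=-3300/377, mR=4260/377
obs B: pose=(-2,-1,N) → sL=120/49, sR=24/5, mL=-1476/245, mR=1188/245
sensor matrix S = [[120/13, 120/29], [120/49, 24/5]]; det S = 631296/18473
solve [mL_A; mL_B] = S·[w00; w01] and [mR_A; mR_B] = S·[w10; w11]:
  w00 = -1/2, w01 = -1, w10 = 1, w11 = 1/2

-1/2 -1 1 1/2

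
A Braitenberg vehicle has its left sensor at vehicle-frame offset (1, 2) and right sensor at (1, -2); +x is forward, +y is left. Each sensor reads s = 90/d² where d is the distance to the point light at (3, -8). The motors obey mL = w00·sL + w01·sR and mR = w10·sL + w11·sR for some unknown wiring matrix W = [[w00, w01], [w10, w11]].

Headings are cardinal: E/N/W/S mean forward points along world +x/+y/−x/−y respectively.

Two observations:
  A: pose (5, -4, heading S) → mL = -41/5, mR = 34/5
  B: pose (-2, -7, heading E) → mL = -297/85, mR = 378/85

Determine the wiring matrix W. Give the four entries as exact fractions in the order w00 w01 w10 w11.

obs A: pose=(5,-4,S) → sL=18/5, sR=10, mL=-41/5, mR=34/5
obs B: pose=(-2,-7,E) → sL=18/5, sR=90/17, mL=-297/85, mR=378/85
sensor matrix S = [[18/5, 10], [18/5, 90/17]]; det S = -288/17
solve [mL_A; mL_B] = S·[w00; w01] and [mR_A; mR_B] = S·[w10; w11]:
  w00 = 1/2, w01 = -1, w10 = 1/2, w11 = 1/2

1/2 -1 1/2 1/2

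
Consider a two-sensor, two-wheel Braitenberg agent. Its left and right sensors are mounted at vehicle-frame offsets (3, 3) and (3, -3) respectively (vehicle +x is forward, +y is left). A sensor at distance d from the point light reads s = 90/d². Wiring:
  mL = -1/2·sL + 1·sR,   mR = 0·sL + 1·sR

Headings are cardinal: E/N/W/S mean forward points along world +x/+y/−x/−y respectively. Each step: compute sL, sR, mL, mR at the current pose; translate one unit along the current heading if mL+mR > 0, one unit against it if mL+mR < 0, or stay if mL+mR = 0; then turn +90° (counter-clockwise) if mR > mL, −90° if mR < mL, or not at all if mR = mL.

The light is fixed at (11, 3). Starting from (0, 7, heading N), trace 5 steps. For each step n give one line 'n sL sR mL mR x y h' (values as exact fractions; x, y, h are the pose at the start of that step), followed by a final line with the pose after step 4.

0 18/49 90/113 3393/5537 90/113 0 7 N
1 9/20 9/26 63/520 9/26 0 8 W
2 18/17 90/229 -531/3893 90/229 -1 8 S
3 9/13 45/41 801/1066 45/41 -1 7 E
4 18/49 90/113 3393/5537 90/113 0 7 N
final 0 8 W

n=0: pose=(0,7,N); sL=18/49, sR=90/113; mL=3393/5537, mR=90/113; mL+mR=7803/5537 → advance +1; mR−mL=9/49 → turn +1·90°
n=1: pose=(0,8,W); sL=9/20, sR=9/26; mL=63/520, mR=9/26; mL+mR=243/520 → advance +1; mR−mL=9/40 → turn +1·90°
n=2: pose=(-1,8,S); sL=18/17, sR=90/229; mL=-531/3893, mR=90/229; mL+mR=999/3893 → advance +1; mR−mL=9/17 → turn +1·90°
n=3: pose=(-1,7,E); sL=9/13, sR=45/41; mL=801/1066, mR=45/41; mL+mR=1971/1066 → advance +1; mR−mL=9/26 → turn +1·90°
n=4: pose=(0,7,N); sL=18/49, sR=90/113; mL=3393/5537, mR=90/113; mL+mR=7803/5537 → advance +1; mR−mL=9/49 → turn +1·90°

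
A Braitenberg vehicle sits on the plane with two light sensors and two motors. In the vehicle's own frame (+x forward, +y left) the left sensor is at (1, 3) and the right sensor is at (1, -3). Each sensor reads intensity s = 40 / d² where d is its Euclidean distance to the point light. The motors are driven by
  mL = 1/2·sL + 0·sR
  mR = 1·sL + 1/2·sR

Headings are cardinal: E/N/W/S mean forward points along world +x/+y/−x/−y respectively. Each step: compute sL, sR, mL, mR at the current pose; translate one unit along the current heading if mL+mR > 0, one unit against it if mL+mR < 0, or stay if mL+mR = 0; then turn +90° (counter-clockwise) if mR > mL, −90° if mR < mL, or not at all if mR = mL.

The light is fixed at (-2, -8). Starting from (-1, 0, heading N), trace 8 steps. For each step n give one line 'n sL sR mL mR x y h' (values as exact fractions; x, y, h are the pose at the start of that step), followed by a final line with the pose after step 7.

n=0: pose=(-1,0,N); sL=8/17, sR=40/97; mL=4/17, mR=1116/1649; mL+mR=1504/1649 → advance +1; mR−mL=728/1649 → turn +1·90°
n=1: pose=(-1,1,W); sL=10/9, sR=5/18; mL=5/9, mR=5/4; mL+mR=65/36 → advance +1; mR−mL=25/36 → turn +1·90°
n=2: pose=(-2,1,S); sL=40/73, sR=40/73; mL=20/73, mR=60/73; mL+mR=80/73 → advance +1; mR−mL=40/73 → turn +1·90°
n=3: pose=(-2,0,E); sL=20/61, sR=20/13; mL=10/61, mR=870/793; mL+mR=1000/793 → advance +1; mR−mL=740/793 → turn +1·90°
n=4: pose=(-1,0,N); sL=8/17, sR=40/97; mL=4/17, mR=1116/1649; mL+mR=1504/1649 → advance +1; mR−mL=728/1649 → turn +1·90°
n=5: pose=(-1,1,W); sL=10/9, sR=5/18; mL=5/9, mR=5/4; mL+mR=65/36 → advance +1; mR−mL=25/36 → turn +1·90°
n=6: pose=(-2,1,S); sL=40/73, sR=40/73; mL=20/73, mR=60/73; mL+mR=80/73 → advance +1; mR−mL=40/73 → turn +1·90°
n=7: pose=(-2,0,E); sL=20/61, sR=20/13; mL=10/61, mR=870/793; mL+mR=1000/793 → advance +1; mR−mL=740/793 → turn +1·90°

0 8/17 40/97 4/17 1116/1649 -1 0 N
1 10/9 5/18 5/9 5/4 -1 1 W
2 40/73 40/73 20/73 60/73 -2 1 S
3 20/61 20/13 10/61 870/793 -2 0 E
4 8/17 40/97 4/17 1116/1649 -1 0 N
5 10/9 5/18 5/9 5/4 -1 1 W
6 40/73 40/73 20/73 60/73 -2 1 S
7 20/61 20/13 10/61 870/793 -2 0 E
final -1 0 N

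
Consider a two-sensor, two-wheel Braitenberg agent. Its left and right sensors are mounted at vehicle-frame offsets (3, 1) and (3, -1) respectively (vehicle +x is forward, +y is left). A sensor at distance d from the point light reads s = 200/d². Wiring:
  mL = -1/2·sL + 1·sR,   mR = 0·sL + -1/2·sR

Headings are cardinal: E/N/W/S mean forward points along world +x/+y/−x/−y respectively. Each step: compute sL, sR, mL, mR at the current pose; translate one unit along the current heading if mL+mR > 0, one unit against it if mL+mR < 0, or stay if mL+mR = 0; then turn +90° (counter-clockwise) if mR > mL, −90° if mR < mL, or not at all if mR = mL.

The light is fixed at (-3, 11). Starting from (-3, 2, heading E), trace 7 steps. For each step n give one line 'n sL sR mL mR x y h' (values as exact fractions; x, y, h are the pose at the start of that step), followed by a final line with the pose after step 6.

n=0: pose=(-3,2,E); sL=200/73, sR=200/109; mL=3700/7957, mR=-100/109; mL+mR=-3600/7957 → advance -1; mR−mL=-11000/7957 → turn -1·90°
n=1: pose=(-4,2,S); sL=25/18, sR=50/37; mL=875/1332, mR=-25/37; mL+mR=-25/1332 → advance -1; mR−mL=-1775/1332 → turn -1·90°
n=2: pose=(-4,3,W); sL=200/97, sR=40/13; mL=2580/1261, mR=-20/13; mL+mR=640/1261 → advance +1; mR−mL=-4520/1261 → turn -1·90°
n=3: pose=(-5,3,N); sL=100/17, sR=100/13; mL=1050/221, mR=-50/13; mL+mR=200/221 → advance +1; mR−mL=-1900/221 → turn -1·90°
n=4: pose=(-5,4,E); sL=200/37, sR=40/13; mL=180/481, mR=-20/13; mL+mR=-560/481 → advance -1; mR−mL=-920/481 → turn -1·90°
n=5: pose=(-6,4,S); sL=25/13, sR=50/29; mL=575/754, mR=-25/29; mL+mR=-75/754 → advance -1; mR−mL=-1225/754 → turn -1·90°
n=6: pose=(-6,5,W); sL=40/17, sR=200/61; mL=2180/1037, mR=-100/61; mL+mR=480/1037 → advance +1; mR−mL=-3880/1037 → turn -1·90°

0 200/73 200/109 3700/7957 -100/109 -3 2 E
1 25/18 50/37 875/1332 -25/37 -4 2 S
2 200/97 40/13 2580/1261 -20/13 -4 3 W
3 100/17 100/13 1050/221 -50/13 -5 3 N
4 200/37 40/13 180/481 -20/13 -5 4 E
5 25/13 50/29 575/754 -25/29 -6 4 S
6 40/17 200/61 2180/1037 -100/61 -6 5 W
final -7 5 N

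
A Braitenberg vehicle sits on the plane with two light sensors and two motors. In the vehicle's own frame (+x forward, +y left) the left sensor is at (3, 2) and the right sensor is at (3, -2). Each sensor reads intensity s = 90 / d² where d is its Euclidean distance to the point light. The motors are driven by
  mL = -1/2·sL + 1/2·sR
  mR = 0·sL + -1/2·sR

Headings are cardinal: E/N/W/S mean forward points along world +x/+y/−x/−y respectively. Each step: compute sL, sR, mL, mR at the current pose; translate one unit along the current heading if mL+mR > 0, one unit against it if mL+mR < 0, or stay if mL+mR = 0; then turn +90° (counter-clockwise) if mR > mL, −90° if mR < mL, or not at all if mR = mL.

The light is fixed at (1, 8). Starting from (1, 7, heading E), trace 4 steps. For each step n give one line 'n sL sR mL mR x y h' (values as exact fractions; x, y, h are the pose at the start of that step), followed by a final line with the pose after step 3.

0 9 5 -2 -5/2 1 7 E
1 90/17 18/5 -72/85 -9/5 0 7 S
2 9/2 9/2 0 -9/4 0 8 W
3 90/13 90/13 0 -45/13 1 8 N
final 1 7 E

n=0: pose=(1,7,E); sL=9, sR=5; mL=-2, mR=-5/2; mL+mR=-9/2 → advance -1; mR−mL=-1/2 → turn -1·90°
n=1: pose=(0,7,S); sL=90/17, sR=18/5; mL=-72/85, mR=-9/5; mL+mR=-45/17 → advance -1; mR−mL=-81/85 → turn -1·90°
n=2: pose=(0,8,W); sL=9/2, sR=9/2; mL=0, mR=-9/4; mL+mR=-9/4 → advance -1; mR−mL=-9/4 → turn -1·90°
n=3: pose=(1,8,N); sL=90/13, sR=90/13; mL=0, mR=-45/13; mL+mR=-45/13 → advance -1; mR−mL=-45/13 → turn -1·90°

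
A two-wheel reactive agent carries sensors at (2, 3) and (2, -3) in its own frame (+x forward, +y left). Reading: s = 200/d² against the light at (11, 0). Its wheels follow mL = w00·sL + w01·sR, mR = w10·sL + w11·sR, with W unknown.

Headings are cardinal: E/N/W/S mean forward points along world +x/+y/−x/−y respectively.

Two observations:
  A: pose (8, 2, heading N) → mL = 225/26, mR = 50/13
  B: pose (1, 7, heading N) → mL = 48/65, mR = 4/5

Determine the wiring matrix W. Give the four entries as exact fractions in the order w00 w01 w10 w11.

-1 1 1 0

obs A: pose=(8,2,N) → sL=50/13, sR=25/2, mL=225/26, mR=50/13
obs B: pose=(1,7,N) → sL=4/5, sR=20/13, mL=48/65, mR=4/5
sensor matrix S = [[50/13, 25/2], [4/5, 20/13]]; det S = -690/169
solve [mL_A; mL_B] = S·[w00; w01] and [mR_A; mR_B] = S·[w10; w11]:
  w00 = -1, w01 = 1, w10 = 1, w11 = 0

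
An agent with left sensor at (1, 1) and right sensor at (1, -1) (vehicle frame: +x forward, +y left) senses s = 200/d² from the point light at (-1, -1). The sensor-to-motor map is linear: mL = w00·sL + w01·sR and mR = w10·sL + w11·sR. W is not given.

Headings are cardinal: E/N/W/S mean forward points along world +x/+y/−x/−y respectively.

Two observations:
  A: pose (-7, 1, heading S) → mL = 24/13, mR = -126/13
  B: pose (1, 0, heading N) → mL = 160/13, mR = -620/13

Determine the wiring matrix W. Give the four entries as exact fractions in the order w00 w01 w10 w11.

1/2 -1/2 -1 -1/2

obs A: pose=(-7,1,S) → sL=100/13, sR=4, mL=24/13, mR=-126/13
obs B: pose=(1,0,N) → sL=40, sR=200/13, mL=160/13, mR=-620/13
sensor matrix S = [[100/13, 4], [40, 200/13]]; det S = -7040/169
solve [mL_A; mL_B] = S·[w00; w01] and [mR_A; mR_B] = S·[w10; w11]:
  w00 = 1/2, w01 = -1/2, w10 = -1, w11 = -1/2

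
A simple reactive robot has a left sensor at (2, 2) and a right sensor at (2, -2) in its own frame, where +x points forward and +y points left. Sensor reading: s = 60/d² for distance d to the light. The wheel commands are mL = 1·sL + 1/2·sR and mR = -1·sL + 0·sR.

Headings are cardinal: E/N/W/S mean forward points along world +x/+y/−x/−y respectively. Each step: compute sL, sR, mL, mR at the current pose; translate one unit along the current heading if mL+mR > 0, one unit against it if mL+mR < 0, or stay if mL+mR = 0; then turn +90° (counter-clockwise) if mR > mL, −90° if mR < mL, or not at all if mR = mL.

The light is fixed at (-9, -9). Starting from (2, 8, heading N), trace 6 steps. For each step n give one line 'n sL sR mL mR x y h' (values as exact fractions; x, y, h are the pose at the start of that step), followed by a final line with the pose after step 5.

n=0: pose=(2,8,N); sL=30/221, sR=6/53; mL=2253/11713, mR=-30/221; mL+mR=3/53 → advance +1; mR−mL=-3843/11713 → turn -1·90°
n=1: pose=(2,9,E); sL=60/569, sR=12/85; mL=8514/48365, mR=-60/569; mL+mR=6/85 → advance +1; mR−mL=-13614/48365 → turn -1·90°
n=2: pose=(3,9,S); sL=15/113, sR=15/89; mL=4365/20114, mR=-15/113; mL+mR=15/178 → advance +1; mR−mL=-7035/20114 → turn -1·90°
n=3: pose=(3,8,W); sL=12/65, sR=60/461; mL=7482/29965, mR=-12/65; mL+mR=30/461 → advance +1; mR−mL=-13014/29965 → turn -1·90°
n=4: pose=(2,8,N); sL=30/221, sR=6/53; mL=2253/11713, mR=-30/221; mL+mR=3/53 → advance +1; mR−mL=-3843/11713 → turn -1·90°
n=5: pose=(2,9,E); sL=60/569, sR=12/85; mL=8514/48365, mR=-60/569; mL+mR=6/85 → advance +1; mR−mL=-13614/48365 → turn -1·90°

0 30/221 6/53 2253/11713 -30/221 2 8 N
1 60/569 12/85 8514/48365 -60/569 2 9 E
2 15/113 15/89 4365/20114 -15/113 3 9 S
3 12/65 60/461 7482/29965 -12/65 3 8 W
4 30/221 6/53 2253/11713 -30/221 2 8 N
5 60/569 12/85 8514/48365 -60/569 2 9 E
final 3 9 S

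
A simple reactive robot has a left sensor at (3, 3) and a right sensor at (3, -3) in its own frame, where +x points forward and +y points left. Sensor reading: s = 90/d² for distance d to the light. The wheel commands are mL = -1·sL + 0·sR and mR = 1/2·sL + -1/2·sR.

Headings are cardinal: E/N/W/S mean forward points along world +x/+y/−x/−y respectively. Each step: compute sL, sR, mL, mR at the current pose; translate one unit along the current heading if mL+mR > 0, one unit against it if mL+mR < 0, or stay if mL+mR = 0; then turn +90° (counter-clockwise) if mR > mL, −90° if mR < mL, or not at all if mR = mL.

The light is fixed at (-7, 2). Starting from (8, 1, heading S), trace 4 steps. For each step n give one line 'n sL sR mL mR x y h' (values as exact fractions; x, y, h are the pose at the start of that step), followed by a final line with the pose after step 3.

0 9/34 9/16 -9/34 -81/544 8 1 S
1 10/37 10/37 -10/37 0 8 2 E
2 9/13 45/149 -9/13 378/1937 7 2 N
3 90/137 18/25 -90/137 -108/3425 7 1 W
final 8 1 S

n=0: pose=(8,1,S); sL=9/34, sR=9/16; mL=-9/34, mR=-81/544; mL+mR=-225/544 → advance -1; mR−mL=63/544 → turn +1·90°
n=1: pose=(8,2,E); sL=10/37, sR=10/37; mL=-10/37, mR=0; mL+mR=-10/37 → advance -1; mR−mL=10/37 → turn +1·90°
n=2: pose=(7,2,N); sL=9/13, sR=45/149; mL=-9/13, mR=378/1937; mL+mR=-963/1937 → advance -1; mR−mL=1719/1937 → turn +1·90°
n=3: pose=(7,1,W); sL=90/137, sR=18/25; mL=-90/137, mR=-108/3425; mL+mR=-2358/3425 → advance -1; mR−mL=2142/3425 → turn +1·90°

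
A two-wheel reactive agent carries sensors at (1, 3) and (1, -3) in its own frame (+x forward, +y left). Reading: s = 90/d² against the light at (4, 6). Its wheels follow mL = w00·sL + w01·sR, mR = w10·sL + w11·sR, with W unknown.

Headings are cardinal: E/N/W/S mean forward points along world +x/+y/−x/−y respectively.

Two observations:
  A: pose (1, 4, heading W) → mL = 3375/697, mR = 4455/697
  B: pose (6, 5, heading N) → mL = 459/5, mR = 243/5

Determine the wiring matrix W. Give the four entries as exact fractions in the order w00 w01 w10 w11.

obs A: pose=(1,4,W) → sL=90/41, sR=90/17, mL=3375/697, mR=4455/697
obs B: pose=(6,5,N) → sL=90, sR=18/5, mL=459/5, mR=243/5
sensor matrix S = [[90/41, 90/17], [90, 18/5]]; det S = -326592/697
solve [mL_A; mL_B] = S·[w00; w01] and [mR_A; mR_B] = S·[w10; w11]:
  w00 = 1, w01 = 1/2, w10 = 1/2, w11 = 1

1 1/2 1/2 1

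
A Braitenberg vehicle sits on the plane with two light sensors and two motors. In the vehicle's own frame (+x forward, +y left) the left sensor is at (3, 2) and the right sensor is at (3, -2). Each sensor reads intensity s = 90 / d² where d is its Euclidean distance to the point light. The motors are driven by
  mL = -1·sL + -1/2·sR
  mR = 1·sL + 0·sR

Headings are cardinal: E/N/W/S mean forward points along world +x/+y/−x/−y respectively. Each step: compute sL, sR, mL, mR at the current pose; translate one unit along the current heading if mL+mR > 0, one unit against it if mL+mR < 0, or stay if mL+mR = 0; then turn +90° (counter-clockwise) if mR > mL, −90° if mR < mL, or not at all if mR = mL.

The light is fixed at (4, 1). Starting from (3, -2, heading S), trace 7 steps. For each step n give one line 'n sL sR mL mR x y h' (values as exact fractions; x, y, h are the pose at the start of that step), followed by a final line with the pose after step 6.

n=0: pose=(3,-2,S); sL=90/37, sR=2; mL=-127/37, mR=90/37; mL+mR=-1 → advance -1; mR−mL=217/37 → turn +1·90°
n=1: pose=(3,-1,E); sL=45/2, sR=9/2; mL=-99/4, mR=45/2; mL+mR=-9/4 → advance -1; mR−mL=189/4 → turn +1·90°
n=2: pose=(2,-1,N); sL=90/17, sR=90; mL=-855/17, mR=90/17; mL+mR=-45 → advance -1; mR−mL=945/17 → turn +1·90°
n=3: pose=(2,-2,W); sL=9/5, sR=45/13; mL=-459/130, mR=9/5; mL+mR=-45/26 → advance -1; mR−mL=693/130 → turn +1·90°
n=4: pose=(3,-2,S); sL=90/37, sR=2; mL=-127/37, mR=90/37; mL+mR=-1 → advance -1; mR−mL=217/37 → turn +1·90°
n=5: pose=(3,-1,E); sL=45/2, sR=9/2; mL=-99/4, mR=45/2; mL+mR=-9/4 → advance -1; mR−mL=189/4 → turn +1·90°
n=6: pose=(2,-1,N); sL=90/17, sR=90; mL=-855/17, mR=90/17; mL+mR=-45 → advance -1; mR−mL=945/17 → turn +1·90°

0 90/37 2 -127/37 90/37 3 -2 S
1 45/2 9/2 -99/4 45/2 3 -1 E
2 90/17 90 -855/17 90/17 2 -1 N
3 9/5 45/13 -459/130 9/5 2 -2 W
4 90/37 2 -127/37 90/37 3 -2 S
5 45/2 9/2 -99/4 45/2 3 -1 E
6 90/17 90 -855/17 90/17 2 -1 N
final 2 -2 W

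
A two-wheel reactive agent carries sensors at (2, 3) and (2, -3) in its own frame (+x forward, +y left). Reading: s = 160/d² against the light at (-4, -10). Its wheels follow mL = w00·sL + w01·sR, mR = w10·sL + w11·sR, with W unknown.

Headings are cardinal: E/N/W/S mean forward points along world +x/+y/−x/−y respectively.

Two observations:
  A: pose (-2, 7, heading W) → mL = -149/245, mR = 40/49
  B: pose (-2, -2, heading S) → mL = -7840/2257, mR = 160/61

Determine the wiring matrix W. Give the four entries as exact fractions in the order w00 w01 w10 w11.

-1/2 -1/2 1 0

obs A: pose=(-2,7,W) → sL=40/49, sR=2/5, mL=-149/245, mR=40/49
obs B: pose=(-2,-2,S) → sL=160/61, sR=160/37, mL=-7840/2257, mR=160/61
sensor matrix S = [[40/49, 2/5], [160/61, 160/37]]; det S = 274368/110593
solve [mL_A; mL_B] = S·[w00; w01] and [mR_A; mR_B] = S·[w10; w11]:
  w00 = -1/2, w01 = -1/2, w10 = 1, w11 = 0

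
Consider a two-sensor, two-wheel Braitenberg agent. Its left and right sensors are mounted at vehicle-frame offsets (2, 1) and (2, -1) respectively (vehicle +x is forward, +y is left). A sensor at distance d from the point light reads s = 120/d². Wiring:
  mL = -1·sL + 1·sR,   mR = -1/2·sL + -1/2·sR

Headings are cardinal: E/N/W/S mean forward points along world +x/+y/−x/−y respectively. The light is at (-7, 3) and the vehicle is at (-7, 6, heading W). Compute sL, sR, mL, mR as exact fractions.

15 6 -9 -21/2

left sensor world pos  = (-9, 5); dL² = 8
right sensor world pos = (-9, 7); dR² = 20
sL = 120/8 = 15
sR = 120/20 = 6
mL = -1·sL + 1·sR = -9
mR = -1/2·sL + -1/2·sR = -21/2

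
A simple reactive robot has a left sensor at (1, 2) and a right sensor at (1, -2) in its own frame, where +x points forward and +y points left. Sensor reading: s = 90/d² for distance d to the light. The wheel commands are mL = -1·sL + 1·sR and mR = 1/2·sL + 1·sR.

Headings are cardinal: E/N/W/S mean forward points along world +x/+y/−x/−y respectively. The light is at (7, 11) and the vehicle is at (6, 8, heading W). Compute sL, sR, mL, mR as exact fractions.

90/29 18 432/29 567/29

left sensor world pos  = (5, 6); dL² = 29
right sensor world pos = (5, 10); dR² = 5
sL = 90/29 = 90/29
sR = 90/5 = 18
mL = -1·sL + 1·sR = 432/29
mR = 1/2·sL + 1·sR = 567/29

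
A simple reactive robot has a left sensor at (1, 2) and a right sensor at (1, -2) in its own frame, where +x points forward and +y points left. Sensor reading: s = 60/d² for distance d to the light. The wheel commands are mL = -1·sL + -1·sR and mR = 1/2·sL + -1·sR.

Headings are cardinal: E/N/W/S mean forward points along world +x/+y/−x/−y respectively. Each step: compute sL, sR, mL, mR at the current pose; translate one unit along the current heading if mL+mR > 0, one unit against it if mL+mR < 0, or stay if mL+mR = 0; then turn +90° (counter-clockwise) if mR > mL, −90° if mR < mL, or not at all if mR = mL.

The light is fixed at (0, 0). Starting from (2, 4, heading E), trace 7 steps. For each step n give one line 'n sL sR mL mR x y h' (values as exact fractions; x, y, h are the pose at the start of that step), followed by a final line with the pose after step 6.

n=0: pose=(2,4,E); sL=4/3, sR=60/13; mL=-232/39, mR=-154/39; mL+mR=-386/39 → advance -1; mR−mL=2 → turn +1·90°
n=1: pose=(1,4,N); sL=30/13, sR=30/17; mL=-900/221, mR=-135/221; mL+mR=-1035/221 → advance -1; mR−mL=45/13 → turn +1·90°
n=2: pose=(1,3,W); sL=60, sR=12/5; mL=-312/5, mR=138/5; mL+mR=-174/5 → advance -1; mR−mL=90 → turn +1·90°
n=3: pose=(2,3,S); sL=3, sR=15; mL=-18, mR=-27/2; mL+mR=-63/2 → advance -1; mR−mL=9/2 → turn +1·90°
n=4: pose=(2,4,E); sL=4/3, sR=60/13; mL=-232/39, mR=-154/39; mL+mR=-386/39 → advance -1; mR−mL=2 → turn +1·90°
n=5: pose=(1,4,N); sL=30/13, sR=30/17; mL=-900/221, mR=-135/221; mL+mR=-1035/221 → advance -1; mR−mL=45/13 → turn +1·90°
n=6: pose=(1,3,W); sL=60, sR=12/5; mL=-312/5, mR=138/5; mL+mR=-174/5 → advance -1; mR−mL=90 → turn +1·90°

0 4/3 60/13 -232/39 -154/39 2 4 E
1 30/13 30/17 -900/221 -135/221 1 4 N
2 60 12/5 -312/5 138/5 1 3 W
3 3 15 -18 -27/2 2 3 S
4 4/3 60/13 -232/39 -154/39 2 4 E
5 30/13 30/17 -900/221 -135/221 1 4 N
6 60 12/5 -312/5 138/5 1 3 W
final 2 3 S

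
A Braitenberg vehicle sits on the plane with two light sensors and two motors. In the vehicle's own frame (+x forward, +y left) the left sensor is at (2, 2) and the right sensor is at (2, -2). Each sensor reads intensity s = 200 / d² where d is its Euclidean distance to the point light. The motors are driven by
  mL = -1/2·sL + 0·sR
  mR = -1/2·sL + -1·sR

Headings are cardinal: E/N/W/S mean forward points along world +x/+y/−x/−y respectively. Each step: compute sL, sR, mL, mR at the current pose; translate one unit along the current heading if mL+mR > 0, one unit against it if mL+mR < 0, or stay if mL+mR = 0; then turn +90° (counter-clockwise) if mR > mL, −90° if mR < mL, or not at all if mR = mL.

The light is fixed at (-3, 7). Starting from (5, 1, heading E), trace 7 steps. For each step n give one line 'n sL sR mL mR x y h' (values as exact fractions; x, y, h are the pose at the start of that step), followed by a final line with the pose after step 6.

0 50/29 50/41 -25/29 -2475/1189 5 1 E
1 40/29 200/89 -20/29 -7580/2581 4 1 S
2 100/37 100/17 -50/37 -4550/629 4 2 W
3 40/9 200/109 -20/9 -3980/981 5 2 N
4 50/29 50/41 -25/29 -2475/1189 5 1 E
5 40/29 200/89 -20/29 -7580/2581 4 1 S
6 100/37 100/17 -50/37 -4550/629 4 2 W
final 5 2 N

n=0: pose=(5,1,E); sL=50/29, sR=50/41; mL=-25/29, mR=-2475/1189; mL+mR=-3500/1189 → advance -1; mR−mL=-50/41 → turn -1·90°
n=1: pose=(4,1,S); sL=40/29, sR=200/89; mL=-20/29, mR=-7580/2581; mL+mR=-9360/2581 → advance -1; mR−mL=-200/89 → turn -1·90°
n=2: pose=(4,2,W); sL=100/37, sR=100/17; mL=-50/37, mR=-4550/629; mL+mR=-5400/629 → advance -1; mR−mL=-100/17 → turn -1·90°
n=3: pose=(5,2,N); sL=40/9, sR=200/109; mL=-20/9, mR=-3980/981; mL+mR=-6160/981 → advance -1; mR−mL=-200/109 → turn -1·90°
n=4: pose=(5,1,E); sL=50/29, sR=50/41; mL=-25/29, mR=-2475/1189; mL+mR=-3500/1189 → advance -1; mR−mL=-50/41 → turn -1·90°
n=5: pose=(4,1,S); sL=40/29, sR=200/89; mL=-20/29, mR=-7580/2581; mL+mR=-9360/2581 → advance -1; mR−mL=-200/89 → turn -1·90°
n=6: pose=(4,2,W); sL=100/37, sR=100/17; mL=-50/37, mR=-4550/629; mL+mR=-5400/629 → advance -1; mR−mL=-100/17 → turn -1·90°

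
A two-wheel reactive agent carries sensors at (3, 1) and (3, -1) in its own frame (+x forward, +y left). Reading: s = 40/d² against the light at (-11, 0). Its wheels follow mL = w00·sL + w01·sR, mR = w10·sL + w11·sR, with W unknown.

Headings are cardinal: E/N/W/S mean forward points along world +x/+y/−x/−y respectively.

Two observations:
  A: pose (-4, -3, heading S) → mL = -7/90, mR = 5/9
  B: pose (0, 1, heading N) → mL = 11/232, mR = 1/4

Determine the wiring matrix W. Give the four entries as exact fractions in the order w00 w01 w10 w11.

obs A: pose=(-4,-3,S) → sL=2/5, sR=5/9, mL=-7/90, mR=5/9
obs B: pose=(0,1,N) → sL=10/29, sR=1/4, mL=11/232, mR=1/4
sensor matrix S = [[2/5, 5/9], [10/29, 1/4]]; det S = -239/2610
solve [mL_A; mL_B] = S·[w00; w01] and [mR_A; mR_B] = S·[w10; w11]:
  w00 = 1/2, w01 = -1/2, w10 = 0, w11 = 1

1/2 -1/2 0 1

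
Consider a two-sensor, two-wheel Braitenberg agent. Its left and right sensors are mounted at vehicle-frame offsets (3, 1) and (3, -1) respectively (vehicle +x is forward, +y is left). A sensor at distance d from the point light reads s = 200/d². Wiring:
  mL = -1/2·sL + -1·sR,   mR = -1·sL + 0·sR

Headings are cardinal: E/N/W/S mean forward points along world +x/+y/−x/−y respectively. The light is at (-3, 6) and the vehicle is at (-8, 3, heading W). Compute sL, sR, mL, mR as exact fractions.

5/2 50/17 -285/68 -5/2

left sensor world pos  = (-11, 2); dL² = 80
right sensor world pos = (-11, 4); dR² = 68
sL = 200/80 = 5/2
sR = 200/68 = 50/17
mL = -1/2·sL + -1·sR = -285/68
mR = -1·sL + 0·sR = -5/2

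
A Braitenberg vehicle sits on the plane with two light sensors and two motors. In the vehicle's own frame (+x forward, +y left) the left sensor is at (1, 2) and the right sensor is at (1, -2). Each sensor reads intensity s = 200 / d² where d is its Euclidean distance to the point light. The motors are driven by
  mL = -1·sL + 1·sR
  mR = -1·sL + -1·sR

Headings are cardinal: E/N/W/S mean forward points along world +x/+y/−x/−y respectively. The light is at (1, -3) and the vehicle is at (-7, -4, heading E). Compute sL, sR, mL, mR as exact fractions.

left sensor world pos  = (-6, -2); dL² = 50
right sensor world pos = (-6, -6); dR² = 58
sL = 200/50 = 4
sR = 200/58 = 100/29
mL = -1·sL + 1·sR = -16/29
mR = -1·sL + -1·sR = -216/29

4 100/29 -16/29 -216/29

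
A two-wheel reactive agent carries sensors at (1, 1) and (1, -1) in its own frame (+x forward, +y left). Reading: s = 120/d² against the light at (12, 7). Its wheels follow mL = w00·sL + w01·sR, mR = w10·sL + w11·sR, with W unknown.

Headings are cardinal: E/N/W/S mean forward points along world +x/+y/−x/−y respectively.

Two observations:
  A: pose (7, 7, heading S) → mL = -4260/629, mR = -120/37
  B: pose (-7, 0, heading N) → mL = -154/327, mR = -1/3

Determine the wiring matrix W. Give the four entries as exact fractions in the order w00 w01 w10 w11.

-1/2 -1 0 -1

obs A: pose=(7,7,S) → sL=120/17, sR=120/37, mL=-4260/629, mR=-120/37
obs B: pose=(-7,0,N) → sL=30/109, sR=1/3, mL=-154/327, mR=-1/3
sensor matrix S = [[120/17, 120/37], [30/109, 1/3]]; det S = 100120/68561
solve [mL_A; mL_B] = S·[w00; w01] and [mR_A; mR_B] = S·[w10; w11]:
  w00 = -1/2, w01 = -1, w10 = 0, w11 = -1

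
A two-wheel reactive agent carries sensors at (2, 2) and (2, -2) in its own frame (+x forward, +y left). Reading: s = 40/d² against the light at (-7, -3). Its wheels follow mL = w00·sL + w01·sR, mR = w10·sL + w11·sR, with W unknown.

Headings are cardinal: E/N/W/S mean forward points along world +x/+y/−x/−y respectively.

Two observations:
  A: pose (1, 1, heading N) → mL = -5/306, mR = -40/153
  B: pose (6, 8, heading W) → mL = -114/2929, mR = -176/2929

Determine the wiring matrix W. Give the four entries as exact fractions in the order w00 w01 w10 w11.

obs A: pose=(1,1,N) → sL=5/9, sR=5/17, mL=-5/306, mR=-40/153
obs B: pose=(6,8,W) → sL=20/101, sR=4/29, mL=-114/2929, mR=-176/2929
sensor matrix S = [[5/9, 5/17], [20/101, 4/29]]; det S = 8240/448137
solve [mL_A; mL_B] = S·[w00; w01] and [mR_A; mR_B] = S·[w10; w11]:
  w00 = 1/2, w01 = -1, w10 = -1, w11 = 1

1/2 -1 -1 1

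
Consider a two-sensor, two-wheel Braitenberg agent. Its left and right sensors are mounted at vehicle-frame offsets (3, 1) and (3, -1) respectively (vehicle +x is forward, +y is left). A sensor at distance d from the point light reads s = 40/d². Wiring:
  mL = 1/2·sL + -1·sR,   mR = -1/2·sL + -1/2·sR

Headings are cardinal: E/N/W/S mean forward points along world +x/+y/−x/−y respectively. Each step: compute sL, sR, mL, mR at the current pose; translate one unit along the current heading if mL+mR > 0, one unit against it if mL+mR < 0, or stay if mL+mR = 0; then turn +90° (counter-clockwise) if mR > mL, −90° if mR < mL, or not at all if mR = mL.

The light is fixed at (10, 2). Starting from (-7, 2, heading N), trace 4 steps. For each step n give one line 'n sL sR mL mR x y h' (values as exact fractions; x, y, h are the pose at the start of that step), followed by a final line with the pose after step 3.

0 40/333 8/53 -1604/17649 -2392/17649 -7 2 N
1 10/49 1/5 -24/245 -99/490 -7 1 E
2 8/61 40/377 -932/22997 -2728/22997 -8 1 S
3 20/221 20/221 -10/221 -20/221 -8 2 W
final -7 2 N

n=0: pose=(-7,2,N); sL=40/333, sR=8/53; mL=-1604/17649, mR=-2392/17649; mL+mR=-12/53 → advance -1; mR−mL=-788/17649 → turn -1·90°
n=1: pose=(-7,1,E); sL=10/49, sR=1/5; mL=-24/245, mR=-99/490; mL+mR=-3/10 → advance -1; mR−mL=-51/490 → turn -1·90°
n=2: pose=(-8,1,S); sL=8/61, sR=40/377; mL=-932/22997, mR=-2728/22997; mL+mR=-60/377 → advance -1; mR−mL=-1796/22997 → turn -1·90°
n=3: pose=(-8,2,W); sL=20/221, sR=20/221; mL=-10/221, mR=-20/221; mL+mR=-30/221 → advance -1; mR−mL=-10/221 → turn -1·90°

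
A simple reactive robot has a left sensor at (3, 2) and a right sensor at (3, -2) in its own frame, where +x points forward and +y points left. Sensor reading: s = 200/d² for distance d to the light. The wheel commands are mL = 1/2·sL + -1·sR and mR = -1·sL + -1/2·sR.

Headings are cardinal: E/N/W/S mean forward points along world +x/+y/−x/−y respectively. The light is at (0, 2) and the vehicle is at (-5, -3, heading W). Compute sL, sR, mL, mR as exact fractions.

left sensor world pos  = (-8, -5); dL² = 113
right sensor world pos = (-8, -1); dR² = 73
sL = 200/113 = 200/113
sR = 200/73 = 200/73
mL = 1/2·sL + -1·sR = -15300/8249
mR = -1·sL + -1/2·sR = -25900/8249

200/113 200/73 -15300/8249 -25900/8249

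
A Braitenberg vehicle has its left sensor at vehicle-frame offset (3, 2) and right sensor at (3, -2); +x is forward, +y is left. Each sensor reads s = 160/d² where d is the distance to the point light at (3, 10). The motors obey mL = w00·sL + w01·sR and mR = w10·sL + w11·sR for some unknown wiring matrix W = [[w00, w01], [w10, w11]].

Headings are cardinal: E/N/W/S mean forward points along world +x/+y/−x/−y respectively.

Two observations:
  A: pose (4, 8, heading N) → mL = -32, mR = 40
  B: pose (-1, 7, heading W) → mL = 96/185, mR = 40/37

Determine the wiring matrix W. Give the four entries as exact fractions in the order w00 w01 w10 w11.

obs A: pose=(4,8,N) → sL=80, sR=16, mL=-32, mR=40
obs B: pose=(-1,7,W) → sL=80/37, sR=16/5, mL=96/185, mR=40/37
sensor matrix S = [[80, 16], [80/37, 16/5]]; det S = 8192/37
solve [mL_A; mL_B] = S·[w00; w01] and [mR_A; mR_B] = S·[w10; w11]:
  w00 = -1/2, w01 = 1/2, w10 = 1/2, w11 = 0

-1/2 1/2 1/2 0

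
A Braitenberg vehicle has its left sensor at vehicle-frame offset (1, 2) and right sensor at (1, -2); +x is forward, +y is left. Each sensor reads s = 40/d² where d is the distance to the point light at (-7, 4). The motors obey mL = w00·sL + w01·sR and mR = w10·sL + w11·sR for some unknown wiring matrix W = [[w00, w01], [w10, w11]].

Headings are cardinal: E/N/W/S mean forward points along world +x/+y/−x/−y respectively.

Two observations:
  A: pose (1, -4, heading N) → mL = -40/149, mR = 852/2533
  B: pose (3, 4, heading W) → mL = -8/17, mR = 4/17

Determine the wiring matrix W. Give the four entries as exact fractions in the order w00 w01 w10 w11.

obs A: pose=(1,-4,N) → sL=8/17, sR=40/149, mL=-40/149, mR=852/2533
obs B: pose=(3,4,W) → sL=8/17, sR=8/17, mL=-8/17, mR=4/17
sensor matrix S = [[8/17, 40/149], [8/17, 8/17]]; det S = 4096/43061
solve [mL_A; mL_B] = S·[w00; w01] and [mR_A; mR_B] = S·[w10; w11]:
  w00 = 0, w01 = -1, w10 = 1, w11 = -1/2

0 -1 1 -1/2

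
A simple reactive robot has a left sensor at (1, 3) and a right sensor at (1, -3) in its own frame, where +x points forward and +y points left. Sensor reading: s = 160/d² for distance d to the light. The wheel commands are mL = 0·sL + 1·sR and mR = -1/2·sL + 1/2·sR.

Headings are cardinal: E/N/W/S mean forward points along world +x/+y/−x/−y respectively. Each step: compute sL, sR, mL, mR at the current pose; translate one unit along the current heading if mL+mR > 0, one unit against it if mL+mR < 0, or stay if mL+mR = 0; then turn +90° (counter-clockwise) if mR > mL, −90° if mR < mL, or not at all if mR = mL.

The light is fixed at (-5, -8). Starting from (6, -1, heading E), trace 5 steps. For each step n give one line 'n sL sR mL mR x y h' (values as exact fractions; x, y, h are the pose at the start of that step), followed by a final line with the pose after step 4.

0 40/61 1 1 21/122 6 -1 E
1 160/261 160/117 160/117 1280/3393 7 -1 S
2 16/13 80/101 80/101 -288/1313 7 -2 W
3 160/113 32/49 32/49 -2112/5537 6 -2 N
4 40/61 1 1 21/122 6 -1 E
final 7 -1 S

n=0: pose=(6,-1,E); sL=40/61, sR=1; mL=1, mR=21/122; mL+mR=143/122 → advance +1; mR−mL=-101/122 → turn -1·90°
n=1: pose=(7,-1,S); sL=160/261, sR=160/117; mL=160/117, mR=1280/3393; mL+mR=5920/3393 → advance +1; mR−mL=-1120/1131 → turn -1·90°
n=2: pose=(7,-2,W); sL=16/13, sR=80/101; mL=80/101, mR=-288/1313; mL+mR=752/1313 → advance +1; mR−mL=-1328/1313 → turn -1·90°
n=3: pose=(6,-2,N); sL=160/113, sR=32/49; mL=32/49, mR=-2112/5537; mL+mR=1504/5537 → advance +1; mR−mL=-5728/5537 → turn -1·90°
n=4: pose=(6,-1,E); sL=40/61, sR=1; mL=1, mR=21/122; mL+mR=143/122 → advance +1; mR−mL=-101/122 → turn -1·90°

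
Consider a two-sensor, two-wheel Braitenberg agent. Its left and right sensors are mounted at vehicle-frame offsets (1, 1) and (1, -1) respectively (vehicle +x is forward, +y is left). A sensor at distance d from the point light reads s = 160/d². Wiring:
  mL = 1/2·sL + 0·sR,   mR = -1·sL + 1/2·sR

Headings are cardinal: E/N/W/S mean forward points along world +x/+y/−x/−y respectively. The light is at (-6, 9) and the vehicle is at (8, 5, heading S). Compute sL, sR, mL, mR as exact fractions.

left sensor world pos  = (9, 4); dL² = 250
right sensor world pos = (7, 4); dR² = 194
sL = 160/250 = 16/25
sR = 160/194 = 80/97
mL = 1/2·sL + 0·sR = 8/25
mR = -1·sL + 1/2·sR = -552/2425

16/25 80/97 8/25 -552/2425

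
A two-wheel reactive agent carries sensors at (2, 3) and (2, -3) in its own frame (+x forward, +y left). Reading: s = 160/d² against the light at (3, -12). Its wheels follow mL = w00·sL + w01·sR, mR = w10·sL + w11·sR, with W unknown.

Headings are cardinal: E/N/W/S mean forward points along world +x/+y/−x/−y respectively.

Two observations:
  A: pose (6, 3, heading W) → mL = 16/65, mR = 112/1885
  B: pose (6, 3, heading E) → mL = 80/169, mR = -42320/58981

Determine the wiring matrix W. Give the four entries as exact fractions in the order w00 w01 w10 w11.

0 1/2 1/2 -1

obs A: pose=(6,3,W) → sL=32/29, sR=32/65, mL=16/65, mR=112/1885
obs B: pose=(6,3,E) → sL=160/349, sR=160/169, mL=80/169, mR=-42320/58981
sensor matrix S = [[32/29, 32/65], [160/349, 160/169]]; det S = 1400832/1710449
solve [mL_A; mL_B] = S·[w00; w01] and [mR_A; mR_B] = S·[w10; w11]:
  w00 = 0, w01 = 1/2, w10 = 1/2, w11 = -1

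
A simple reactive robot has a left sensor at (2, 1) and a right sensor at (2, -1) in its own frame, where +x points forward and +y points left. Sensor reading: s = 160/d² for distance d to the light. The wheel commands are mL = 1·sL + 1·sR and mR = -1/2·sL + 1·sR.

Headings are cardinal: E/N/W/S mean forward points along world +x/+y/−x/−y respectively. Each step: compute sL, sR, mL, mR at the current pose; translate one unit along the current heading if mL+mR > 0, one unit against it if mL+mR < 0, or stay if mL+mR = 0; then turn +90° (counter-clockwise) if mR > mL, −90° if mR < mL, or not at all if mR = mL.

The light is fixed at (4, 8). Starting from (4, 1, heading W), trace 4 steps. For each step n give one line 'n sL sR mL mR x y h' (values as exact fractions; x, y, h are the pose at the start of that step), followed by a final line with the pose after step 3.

n=0: pose=(4,1,W); sL=40/17, sR=4; mL=108/17, mR=48/17; mL+mR=156/17 → advance +1; mR−mL=-60/17 → turn -1·90°
n=1: pose=(3,1,N); sL=160/29, sR=32/5; mL=1728/145, mR=528/145; mL+mR=2256/145 → advance +1; mR−mL=-240/29 → turn -1·90°
n=2: pose=(3,2,E); sL=80/13, sR=16/5; mL=608/65, mR=8/65; mL+mR=616/65 → advance +1; mR−mL=-120/13 → turn -1·90°
n=3: pose=(4,2,S); sL=32/13, sR=32/13; mL=64/13, mR=16/13; mL+mR=80/13 → advance +1; mR−mL=-48/13 → turn -1·90°

0 40/17 4 108/17 48/17 4 1 W
1 160/29 32/5 1728/145 528/145 3 1 N
2 80/13 16/5 608/65 8/65 3 2 E
3 32/13 32/13 64/13 16/13 4 2 S
final 4 1 W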